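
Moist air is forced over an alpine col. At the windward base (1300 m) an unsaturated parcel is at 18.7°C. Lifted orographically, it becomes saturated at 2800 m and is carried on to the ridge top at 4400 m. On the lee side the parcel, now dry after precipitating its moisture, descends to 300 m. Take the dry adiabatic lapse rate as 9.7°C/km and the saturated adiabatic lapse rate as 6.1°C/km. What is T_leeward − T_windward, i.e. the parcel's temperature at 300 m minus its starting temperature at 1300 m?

Dry to 2800 m: -9.7 × 1.5 km = -14.55°C, so T = 4.15°C.
Saturated to 4400 m: -6.1 × 1.6 km = -9.76°C, so T = -5.61°C.
Dry descent to 300 m: +9.7 × 4.1 km = +39.77°C, so T = 34.16°C.
Net change vs windward start: 34.16 − 18.7 = +15.46°C

+15.46°C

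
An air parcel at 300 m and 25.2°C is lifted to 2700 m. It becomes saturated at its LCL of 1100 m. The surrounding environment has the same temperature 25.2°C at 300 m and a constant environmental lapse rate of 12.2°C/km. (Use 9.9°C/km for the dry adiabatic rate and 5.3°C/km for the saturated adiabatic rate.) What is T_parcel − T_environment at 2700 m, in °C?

+12.88°C (parcel warmer than environment)

Parcel:
  300–1100 m, dry: Δz = 0.8 km ⇒ ΔT = -7.92°C; T = 17.28°C
  1100–2700 m, saturated: Δz = 1.6 km ⇒ ΔT = -8.48°C; T = 8.8°C
Environment:
  300–2700 m, environment: Δz = 2.4 km ⇒ ΔT = -29.28°C; T = -4.08°C
T_parcel − T_env = 8.8 − (-4.08) = +12.88°C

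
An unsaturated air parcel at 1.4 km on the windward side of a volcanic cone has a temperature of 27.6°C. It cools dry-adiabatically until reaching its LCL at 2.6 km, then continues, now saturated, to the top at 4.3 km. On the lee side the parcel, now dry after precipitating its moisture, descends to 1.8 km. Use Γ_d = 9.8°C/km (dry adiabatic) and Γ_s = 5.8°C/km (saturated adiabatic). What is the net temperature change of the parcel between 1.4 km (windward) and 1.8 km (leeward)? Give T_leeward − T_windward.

+2.88°C

From 1400 m to 2600 m (dry): cools by 9.8 × 1.2 = 11.76°C, giving 15.84°C.
From 2600 m to 4300 m (saturated): cools by 5.8 × 1.7 = 9.86°C, giving 5.98°C.
From 4300 m to 1800 m (dry descent): warms by 9.8 × 2.5 = 24.5°C, giving 30.48°C.
Net change vs windward start: 30.48 − 27.6 = +2.88°C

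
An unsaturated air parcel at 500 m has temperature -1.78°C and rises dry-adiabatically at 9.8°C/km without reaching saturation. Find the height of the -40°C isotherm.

4400 m

Height above start = (-1.78 − (-40)) / 9.8 = 3.9 km
Altitude = 500 m + 3900 m = 4400 m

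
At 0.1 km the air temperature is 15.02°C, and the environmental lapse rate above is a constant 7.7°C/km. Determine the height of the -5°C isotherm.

2.7 km

Height above start = (15.02 − (-5)) / 7.7 = 2.6 km
Altitude = 100 m + 2600 m = 2700 m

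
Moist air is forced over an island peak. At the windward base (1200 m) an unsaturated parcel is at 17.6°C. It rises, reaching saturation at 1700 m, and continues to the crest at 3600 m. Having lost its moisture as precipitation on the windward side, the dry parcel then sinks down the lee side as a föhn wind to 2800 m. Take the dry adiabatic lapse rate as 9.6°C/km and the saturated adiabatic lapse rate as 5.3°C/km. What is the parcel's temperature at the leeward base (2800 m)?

Dry to 1700 m: -9.6 × 0.5 km = -4.8°C, so T = 12.8°C.
Saturated to 3600 m: -5.3 × 1.9 km = -10.07°C, so T = 2.73°C.
Dry descent to 2800 m: +9.6 × 0.8 km = +7.68°C, so T = 10.41°C.

10.41°C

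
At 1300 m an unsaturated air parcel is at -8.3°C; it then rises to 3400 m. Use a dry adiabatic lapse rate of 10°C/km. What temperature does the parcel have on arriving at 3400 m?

-29.3°C

Dry adiabatic to 3400 m: -10 × 2.1 km = -21°C, so T = -29.3°C.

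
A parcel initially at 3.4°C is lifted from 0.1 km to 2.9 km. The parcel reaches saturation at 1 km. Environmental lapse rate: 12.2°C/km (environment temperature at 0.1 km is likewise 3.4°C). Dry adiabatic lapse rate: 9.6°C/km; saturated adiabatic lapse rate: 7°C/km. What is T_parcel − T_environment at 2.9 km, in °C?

Parcel:
  From 100 m to 1000 m (dry): cools by 9.6 × 0.9 = 8.64°C, giving -5.24°C.
  From 1000 m to 2900 m (saturated): cools by 7 × 1.9 = 13.3°C, giving -18.54°C.
Environment:
  From 100 m to 2900 m (environment): cools by 12.2 × 2.8 = 34.16°C, giving -30.76°C.
T_parcel − T_env = -18.54 − (-30.76) = +12.22°C

+12.22°C (parcel warmer than environment)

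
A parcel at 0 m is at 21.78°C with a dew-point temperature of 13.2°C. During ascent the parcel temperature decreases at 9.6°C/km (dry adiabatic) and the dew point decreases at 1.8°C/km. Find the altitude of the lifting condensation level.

T and T_d converge at 9.6 − 1.8 = 7.8°C per km
Height above start = (21.78 − 13.2) / 7.8 = 1.1 km
LCL altitude = 0 m + 1100 m = 1100 m

1100 m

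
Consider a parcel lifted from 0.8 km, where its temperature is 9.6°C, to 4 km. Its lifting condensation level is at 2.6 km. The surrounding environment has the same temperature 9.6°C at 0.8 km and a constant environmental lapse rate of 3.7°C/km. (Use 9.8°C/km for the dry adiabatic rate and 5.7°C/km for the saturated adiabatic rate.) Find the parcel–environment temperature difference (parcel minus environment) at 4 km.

-13.78°C (parcel cooler than environment)

Parcel:
  800 → 2600 m (dry, 9.8°C/km): ΔT = -9.8 × 1.8 = -17.64°C → T = -8.04°C
  2600 → 4000 m (saturated, 5.7°C/km): ΔT = -5.7 × 1.4 = -7.98°C → T = -16.02°C
Environment:
  800 → 4000 m (environment, 3.7°C/km): ΔT = -3.7 × 3.2 = -11.84°C → T = -2.24°C
T_parcel − T_env = -16.02 − (-2.24) = -13.78°C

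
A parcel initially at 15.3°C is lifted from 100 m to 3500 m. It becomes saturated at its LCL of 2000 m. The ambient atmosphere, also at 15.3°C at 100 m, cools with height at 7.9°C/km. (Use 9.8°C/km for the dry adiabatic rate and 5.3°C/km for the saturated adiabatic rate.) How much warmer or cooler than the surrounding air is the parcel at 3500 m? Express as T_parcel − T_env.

+0.29°C (parcel warmer than environment)

Parcel:
  Dry to 2000 m: -9.8 × 1.9 km = -18.62°C, so T = -3.32°C.
  Saturated to 3500 m: -5.3 × 1.5 km = -7.95°C, so T = -11.27°C.
Environment:
  Environment to 3500 m: -7.9 × 3.4 km = -26.86°C, so T = -11.56°C.
T_parcel − T_env = -11.27 − (-11.56) = +0.29°C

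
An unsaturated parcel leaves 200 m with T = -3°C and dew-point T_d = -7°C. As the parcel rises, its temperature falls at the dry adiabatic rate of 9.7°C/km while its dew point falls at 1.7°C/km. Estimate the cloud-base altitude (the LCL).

700 m

T and T_d converge at 9.7 − 1.7 = 8°C per km
Height above start = (-3 − (-7)) / 8 = 0.5 km
LCL altitude = 200 m + 500 m = 700 m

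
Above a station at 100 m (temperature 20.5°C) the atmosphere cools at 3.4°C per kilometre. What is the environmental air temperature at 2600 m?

100–2600 m, environmental: Δz = 2.5 km ⇒ ΔT = -8.5°C; T = 12°C

12°C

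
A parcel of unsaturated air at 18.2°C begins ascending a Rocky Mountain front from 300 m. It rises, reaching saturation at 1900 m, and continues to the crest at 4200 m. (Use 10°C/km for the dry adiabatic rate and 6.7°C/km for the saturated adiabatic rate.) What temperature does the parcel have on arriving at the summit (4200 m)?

-13.21°C

From 300 m to 1900 m (dry): cools by 10 × 1.6 = 16°C, giving 2.2°C.
From 1900 m to 4200 m (saturated): cools by 6.7 × 2.3 = 15.41°C, giving -13.21°C.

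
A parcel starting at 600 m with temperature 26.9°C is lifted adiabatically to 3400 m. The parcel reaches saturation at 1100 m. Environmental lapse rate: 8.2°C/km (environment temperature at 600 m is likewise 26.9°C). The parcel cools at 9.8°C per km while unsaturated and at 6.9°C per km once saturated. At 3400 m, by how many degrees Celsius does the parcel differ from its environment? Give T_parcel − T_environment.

Parcel:
  Dry to 1100 m: -9.8 × 0.5 km = -4.9°C, so T = 22°C.
  Saturated to 3400 m: -6.9 × 2.3 km = -15.87°C, so T = 6.13°C.
Environment:
  Environment to 3400 m: -8.2 × 2.8 km = -22.96°C, so T = 3.94°C.
T_parcel − T_env = 6.13 − 3.94 = +2.19°C

+2.19°C (parcel warmer than environment)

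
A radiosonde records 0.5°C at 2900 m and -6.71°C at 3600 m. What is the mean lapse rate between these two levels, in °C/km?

10.3°C/km

Γ = −ΔT/Δz = (0.5 − (-6.71)) / (3600 − 2900) m
  = 7.21°C / 0.7 km = 10.3°C/km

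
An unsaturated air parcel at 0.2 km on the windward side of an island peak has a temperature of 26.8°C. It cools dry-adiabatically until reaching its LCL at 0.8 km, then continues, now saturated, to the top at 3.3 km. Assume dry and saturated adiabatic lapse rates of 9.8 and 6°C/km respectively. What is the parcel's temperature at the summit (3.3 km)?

5.92°C

200–800 m, dry: Δz = 0.6 km ⇒ ΔT = -5.88°C; T = 20.92°C
800–3300 m, saturated: Δz = 2.5 km ⇒ ΔT = -15°C; T = 5.92°C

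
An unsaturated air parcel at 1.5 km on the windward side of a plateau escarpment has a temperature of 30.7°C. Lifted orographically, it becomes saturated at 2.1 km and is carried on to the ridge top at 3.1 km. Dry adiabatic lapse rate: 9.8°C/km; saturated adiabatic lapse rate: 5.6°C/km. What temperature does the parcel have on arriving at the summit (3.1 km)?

19.22°C

1500–2100 m, dry: Δz = 0.6 km ⇒ ΔT = -5.88°C; T = 24.82°C
2100–3100 m, saturated: Δz = 1 km ⇒ ΔT = -5.6°C; T = 19.22°C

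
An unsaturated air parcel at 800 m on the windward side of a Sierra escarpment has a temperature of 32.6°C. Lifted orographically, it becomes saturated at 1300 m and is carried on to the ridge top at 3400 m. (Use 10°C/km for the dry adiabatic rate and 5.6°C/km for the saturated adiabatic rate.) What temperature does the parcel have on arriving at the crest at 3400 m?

800 → 1300 m (dry, 10°C/km): ΔT = -10 × 0.5 = -5°C → T = 27.6°C
1300 → 3400 m (saturated, 5.6°C/km): ΔT = -5.6 × 2.1 = -11.76°C → T = 15.84°C

15.84°C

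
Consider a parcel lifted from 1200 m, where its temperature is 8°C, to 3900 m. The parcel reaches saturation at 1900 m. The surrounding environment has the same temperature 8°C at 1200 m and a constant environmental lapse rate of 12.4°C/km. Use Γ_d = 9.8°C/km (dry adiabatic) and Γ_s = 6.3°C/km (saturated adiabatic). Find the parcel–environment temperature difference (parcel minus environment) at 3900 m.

Parcel:
  1200 → 1900 m (dry, 9.8°C/km): ΔT = -9.8 × 0.7 = -6.86°C → T = 1.14°C
  1900 → 3900 m (saturated, 6.3°C/km): ΔT = -6.3 × 2 = -12.6°C → T = -11.46°C
Environment:
  1200 → 3900 m (environment, 12.4°C/km): ΔT = -12.4 × 2.7 = -33.48°C → T = -25.48°C
T_parcel − T_env = -11.46 − (-25.48) = +14.02°C

+14.02°C (parcel warmer than environment)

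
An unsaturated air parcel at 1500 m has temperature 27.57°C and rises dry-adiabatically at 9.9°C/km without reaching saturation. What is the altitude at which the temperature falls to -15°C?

Height above start = (27.57 − (-15)) / 9.9 = 4.3 km
Altitude = 1500 m + 4300 m = 5800 m

5800 m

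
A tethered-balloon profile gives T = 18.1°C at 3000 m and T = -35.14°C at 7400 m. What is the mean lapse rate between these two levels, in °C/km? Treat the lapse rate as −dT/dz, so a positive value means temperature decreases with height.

Γ = −ΔT/Δz = (18.1 − (-35.14)) / (7400 − 3000) m
  = 53.24°C / 4.4 km = 12.1°C/km

12.1°C/km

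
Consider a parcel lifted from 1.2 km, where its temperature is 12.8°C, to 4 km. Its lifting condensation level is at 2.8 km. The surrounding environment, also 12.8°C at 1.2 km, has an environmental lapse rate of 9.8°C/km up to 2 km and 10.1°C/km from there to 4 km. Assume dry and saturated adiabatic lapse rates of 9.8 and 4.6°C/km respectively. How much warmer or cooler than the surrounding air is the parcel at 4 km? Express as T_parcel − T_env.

+6.84°C (parcel warmer than environment)

Parcel:
  1200–2800 m, dry: Δz = 1.6 km ⇒ ΔT = -15.68°C; T = -2.88°C
  2800–4000 m, saturated: Δz = 1.2 km ⇒ ΔT = -5.52°C; T = -8.4°C
Environment:
  1200–2000 m, environment, lower layer: Δz = 0.8 km ⇒ ΔT = -7.84°C; T = 4.96°C
  2000–4000 m, environment, upper layer: Δz = 2 km ⇒ ΔT = -20.2°C; T = -15.24°C
T_parcel − T_env = -8.4 − (-15.24) = +6.84°C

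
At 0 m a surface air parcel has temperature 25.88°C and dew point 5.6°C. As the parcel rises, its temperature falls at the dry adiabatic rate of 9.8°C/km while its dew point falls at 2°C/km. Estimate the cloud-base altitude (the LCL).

2600 m

T and T_d converge at 9.8 − 2 = 7.8°C per km
Height above start = (25.88 − 5.6) / 7.8 = 2.6 km
LCL altitude = 0 m + 2600 m = 2600 m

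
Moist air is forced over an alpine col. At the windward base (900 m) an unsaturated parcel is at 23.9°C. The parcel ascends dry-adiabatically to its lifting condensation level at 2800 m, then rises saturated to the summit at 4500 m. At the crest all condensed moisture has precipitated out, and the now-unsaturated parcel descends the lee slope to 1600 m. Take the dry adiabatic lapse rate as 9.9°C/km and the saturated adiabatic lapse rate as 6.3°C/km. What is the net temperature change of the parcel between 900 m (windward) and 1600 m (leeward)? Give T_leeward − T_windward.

Dry to 2800 m: -9.9 × 1.9 km = -18.81°C, so T = 5.09°C.
Saturated to 4500 m: -6.3 × 1.7 km = -10.71°C, so T = -5.62°C.
Dry descent to 1600 m: +9.9 × 2.9 km = +28.71°C, so T = 23.09°C.
Net change vs windward start: 23.09 − 23.9 = -0.81°C

-0.81°C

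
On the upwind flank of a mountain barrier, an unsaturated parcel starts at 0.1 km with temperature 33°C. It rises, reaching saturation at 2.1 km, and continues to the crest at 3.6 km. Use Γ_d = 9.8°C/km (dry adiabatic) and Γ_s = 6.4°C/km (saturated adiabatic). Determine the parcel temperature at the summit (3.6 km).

100 → 2100 m (dry, 9.8°C/km): ΔT = -9.8 × 2 = -19.6°C → T = 13.4°C
2100 → 3600 m (saturated, 6.4°C/km): ΔT = -6.4 × 1.5 = -9.6°C → T = 3.8°C

3.8°C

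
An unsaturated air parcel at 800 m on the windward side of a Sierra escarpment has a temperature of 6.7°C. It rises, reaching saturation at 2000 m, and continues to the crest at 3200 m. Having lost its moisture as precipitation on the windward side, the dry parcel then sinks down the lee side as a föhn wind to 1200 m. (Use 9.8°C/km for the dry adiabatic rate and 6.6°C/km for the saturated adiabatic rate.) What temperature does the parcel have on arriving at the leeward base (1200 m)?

6.62°C

800 → 2000 m (dry, 9.8°C/km): ΔT = -9.8 × 1.2 = -11.76°C → T = -5.06°C
2000 → 3200 m (saturated, 6.6°C/km): ΔT = -6.6 × 1.2 = -7.92°C → T = -12.98°C
3200 → 1200 m (dry descent, 9.8°C/km): ΔT = +9.8 × 2 = +19.6°C → T = 6.62°C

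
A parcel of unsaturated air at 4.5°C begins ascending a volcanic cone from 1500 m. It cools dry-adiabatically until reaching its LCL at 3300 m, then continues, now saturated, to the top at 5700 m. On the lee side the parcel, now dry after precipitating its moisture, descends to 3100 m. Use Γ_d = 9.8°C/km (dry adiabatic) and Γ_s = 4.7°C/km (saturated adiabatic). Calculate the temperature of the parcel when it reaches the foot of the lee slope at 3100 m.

1.06°C

1500 → 3300 m (dry, 9.8°C/km): ΔT = -9.8 × 1.8 = -17.64°C → T = -13.14°C
3300 → 5700 m (saturated, 4.7°C/km): ΔT = -4.7 × 2.4 = -11.28°C → T = -24.42°C
5700 → 3100 m (dry descent, 9.8°C/km): ΔT = +9.8 × 2.6 = +25.48°C → T = 1.06°C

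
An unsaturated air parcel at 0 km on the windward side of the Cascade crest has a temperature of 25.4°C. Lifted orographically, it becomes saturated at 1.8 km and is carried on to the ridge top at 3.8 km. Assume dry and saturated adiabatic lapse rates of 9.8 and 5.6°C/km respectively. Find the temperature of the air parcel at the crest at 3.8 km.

-3.44°C

0 → 1800 m (dry, 9.8°C/km): ΔT = -9.8 × 1.8 = -17.64°C → T = 7.76°C
1800 → 3800 m (saturated, 5.6°C/km): ΔT = -5.6 × 2 = -11.2°C → T = -3.44°C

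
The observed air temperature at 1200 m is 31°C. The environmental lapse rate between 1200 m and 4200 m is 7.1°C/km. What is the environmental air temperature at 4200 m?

9.7°C

1200 → 4200 m (environmental, 7.1°C/km): ΔT = -7.1 × 3 = -21.3°C → T = 9.7°C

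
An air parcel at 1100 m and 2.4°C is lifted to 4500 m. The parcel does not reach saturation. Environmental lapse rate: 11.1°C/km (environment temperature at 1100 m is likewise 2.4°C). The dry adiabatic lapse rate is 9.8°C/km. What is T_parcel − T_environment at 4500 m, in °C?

+4.42°C (parcel warmer than environment)

Parcel:
  1100 → 4500 m (dry, 9.8°C/km): ΔT = -9.8 × 3.4 = -33.32°C → T = -30.92°C
Environment:
  1100 → 4500 m (environment, 11.1°C/km): ΔT = -11.1 × 3.4 = -37.74°C → T = -35.34°C
T_parcel − T_env = -30.92 − (-35.34) = +4.42°C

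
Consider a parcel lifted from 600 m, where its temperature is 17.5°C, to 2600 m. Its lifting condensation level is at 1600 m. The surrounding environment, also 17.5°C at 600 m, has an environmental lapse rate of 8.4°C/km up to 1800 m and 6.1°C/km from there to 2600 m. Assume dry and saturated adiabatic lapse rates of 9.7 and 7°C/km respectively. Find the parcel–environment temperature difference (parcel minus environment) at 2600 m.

Parcel:
  From 600 m to 1600 m (dry): cools by 9.7 × 1 = 9.7°C, giving 7.8°C.
  From 1600 m to 2600 m (saturated): cools by 7 × 1 = 7°C, giving 0.8°C.
Environment:
  From 600 m to 1800 m (environment, lower layer): cools by 8.4 × 1.2 = 10.08°C, giving 7.42°C.
  From 1800 m to 2600 m (environment, upper layer): cools by 6.1 × 0.8 = 4.88°C, giving 2.54°C.
T_parcel − T_env = 0.8 − 2.54 = -1.74°C

-1.74°C (parcel cooler than environment)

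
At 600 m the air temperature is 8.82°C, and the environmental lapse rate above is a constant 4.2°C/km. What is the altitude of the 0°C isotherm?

2700 m

Height above start = (8.82 − 0) / 4.2 = 2.1 km
Altitude = 600 m + 2100 m = 2700 m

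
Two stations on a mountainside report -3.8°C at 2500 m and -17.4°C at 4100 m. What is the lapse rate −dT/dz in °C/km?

8.5°C/km

Γ = −ΔT/Δz = (-3.8 − (-17.4)) / (4100 − 2500) m
  = 13.6°C / 1.6 km = 8.5°C/km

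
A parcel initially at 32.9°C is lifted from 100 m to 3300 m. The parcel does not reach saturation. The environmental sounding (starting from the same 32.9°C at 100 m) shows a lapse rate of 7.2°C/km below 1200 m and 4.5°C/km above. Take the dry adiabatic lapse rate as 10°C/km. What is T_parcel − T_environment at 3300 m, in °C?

-14.63°C (parcel cooler than environment)

Parcel:
  Dry to 3300 m: -10 × 3.2 km = -32°C, so T = 0.9°C.
Environment:
  Environment, lower layer to 1200 m: -7.2 × 1.1 km = -7.92°C, so T = 24.98°C.
  Environment, upper layer to 3300 m: -4.5 × 2.1 km = -9.45°C, so T = 15.53°C.
T_parcel − T_env = 0.9 − 15.53 = -14.63°C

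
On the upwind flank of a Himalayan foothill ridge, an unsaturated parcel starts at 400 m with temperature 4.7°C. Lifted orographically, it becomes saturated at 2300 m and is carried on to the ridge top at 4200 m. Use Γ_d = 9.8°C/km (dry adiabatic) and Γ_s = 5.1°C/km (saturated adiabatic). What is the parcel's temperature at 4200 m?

Dry to 2300 m: -9.8 × 1.9 km = -18.62°C, so T = -13.92°C.
Saturated to 4200 m: -5.1 × 1.9 km = -9.69°C, so T = -23.61°C.

-23.61°C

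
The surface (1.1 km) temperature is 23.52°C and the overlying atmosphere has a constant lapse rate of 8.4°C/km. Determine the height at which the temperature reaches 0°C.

3.9 km

Height above start = (23.52 − 0) / 8.4 = 2.8 km
Altitude = 1100 m + 2800 m = 3900 m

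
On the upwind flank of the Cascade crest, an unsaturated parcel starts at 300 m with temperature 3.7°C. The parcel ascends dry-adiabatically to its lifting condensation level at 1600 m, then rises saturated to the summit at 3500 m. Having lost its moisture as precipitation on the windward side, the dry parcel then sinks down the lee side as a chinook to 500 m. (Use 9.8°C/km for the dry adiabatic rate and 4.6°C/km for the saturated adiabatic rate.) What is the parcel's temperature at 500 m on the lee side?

From 300 m to 1600 m (dry): cools by 9.8 × 1.3 = 12.74°C, giving -9.04°C.
From 1600 m to 3500 m (saturated): cools by 4.6 × 1.9 = 8.74°C, giving -17.78°C.
From 3500 m to 500 m (dry descent): warms by 9.8 × 3 = 29.4°C, giving 11.62°C.

11.62°C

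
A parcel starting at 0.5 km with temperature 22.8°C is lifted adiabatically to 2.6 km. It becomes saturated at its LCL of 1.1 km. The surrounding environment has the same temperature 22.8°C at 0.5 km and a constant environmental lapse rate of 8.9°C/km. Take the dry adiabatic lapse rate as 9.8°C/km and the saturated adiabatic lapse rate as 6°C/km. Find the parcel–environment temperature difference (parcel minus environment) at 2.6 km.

Parcel:
  500–1100 m, dry: Δz = 0.6 km ⇒ ΔT = -5.88°C; T = 16.92°C
  1100–2600 m, saturated: Δz = 1.5 km ⇒ ΔT = -9°C; T = 7.92°C
Environment:
  500–2600 m, environment: Δz = 2.1 km ⇒ ΔT = -18.69°C; T = 4.11°C
T_parcel − T_env = 7.92 − 4.11 = +3.81°C

+3.81°C (parcel warmer than environment)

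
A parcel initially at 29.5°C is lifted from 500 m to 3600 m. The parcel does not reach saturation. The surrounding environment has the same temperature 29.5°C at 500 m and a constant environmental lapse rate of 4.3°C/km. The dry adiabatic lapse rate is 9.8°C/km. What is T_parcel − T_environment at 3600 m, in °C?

Parcel:
  From 500 m to 3600 m (dry): cools by 9.8 × 3.1 = 30.38°C, giving -0.88°C.
Environment:
  From 500 m to 3600 m (environment): cools by 4.3 × 3.1 = 13.33°C, giving 16.17°C.
T_parcel − T_env = -0.88 − 16.17 = -17.05°C

-17.05°C (parcel cooler than environment)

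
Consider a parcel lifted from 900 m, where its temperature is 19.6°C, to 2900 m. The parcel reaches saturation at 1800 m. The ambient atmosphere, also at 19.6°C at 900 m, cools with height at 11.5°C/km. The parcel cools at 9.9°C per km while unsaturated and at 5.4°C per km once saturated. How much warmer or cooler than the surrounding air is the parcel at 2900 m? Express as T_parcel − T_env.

+8.15°C (parcel warmer than environment)

Parcel:
  From 900 m to 1800 m (dry): cools by 9.9 × 0.9 = 8.91°C, giving 10.69°C.
  From 1800 m to 2900 m (saturated): cools by 5.4 × 1.1 = 5.94°C, giving 4.75°C.
Environment:
  From 900 m to 2900 m (environment): cools by 11.5 × 2 = 23°C, giving -3.4°C.
T_parcel − T_env = 4.75 − (-3.4) = +8.15°C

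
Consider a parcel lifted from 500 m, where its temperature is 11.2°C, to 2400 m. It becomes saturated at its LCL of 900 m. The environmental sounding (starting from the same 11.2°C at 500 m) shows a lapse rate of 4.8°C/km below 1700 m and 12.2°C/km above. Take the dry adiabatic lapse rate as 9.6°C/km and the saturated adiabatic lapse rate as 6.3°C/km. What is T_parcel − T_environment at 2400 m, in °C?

Parcel:
  From 500 m to 900 m (dry): cools by 9.6 × 0.4 = 3.84°C, giving 7.36°C.
  From 900 m to 2400 m (saturated): cools by 6.3 × 1.5 = 9.45°C, giving -2.09°C.
Environment:
  From 500 m to 1700 m (environment, lower layer): cools by 4.8 × 1.2 = 5.76°C, giving 5.44°C.
  From 1700 m to 2400 m (environment, upper layer): cools by 12.2 × 0.7 = 8.54°C, giving -3.1°C.
T_parcel − T_env = -2.09 − (-3.1) = +1.01°C

+1.01°C (parcel warmer than environment)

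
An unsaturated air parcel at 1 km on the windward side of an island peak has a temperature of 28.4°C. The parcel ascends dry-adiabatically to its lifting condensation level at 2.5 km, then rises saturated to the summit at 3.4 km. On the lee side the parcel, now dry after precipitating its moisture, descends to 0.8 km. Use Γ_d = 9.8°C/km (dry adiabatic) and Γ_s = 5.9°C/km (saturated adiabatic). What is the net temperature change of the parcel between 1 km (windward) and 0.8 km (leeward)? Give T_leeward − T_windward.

From 1000 m to 2500 m (dry): cools by 9.8 × 1.5 = 14.7°C, giving 13.7°C.
From 2500 m to 3400 m (saturated): cools by 5.9 × 0.9 = 5.31°C, giving 8.39°C.
From 3400 m to 800 m (dry descent): warms by 9.8 × 2.6 = 25.48°C, giving 33.87°C.
Net change vs windward start: 33.87 − 28.4 = +5.47°C

+5.47°C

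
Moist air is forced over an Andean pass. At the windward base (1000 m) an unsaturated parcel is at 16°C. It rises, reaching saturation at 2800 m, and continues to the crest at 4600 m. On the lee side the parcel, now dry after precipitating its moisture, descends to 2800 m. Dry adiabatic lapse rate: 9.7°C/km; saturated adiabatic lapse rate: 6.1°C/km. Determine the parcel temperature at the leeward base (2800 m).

5.02°C

Dry to 2800 m: -9.7 × 1.8 km = -17.46°C, so T = -1.46°C.
Saturated to 4600 m: -6.1 × 1.8 km = -10.98°C, so T = -12.44°C.
Dry descent to 2800 m: +9.7 × 1.8 km = +17.46°C, so T = 5.02°C.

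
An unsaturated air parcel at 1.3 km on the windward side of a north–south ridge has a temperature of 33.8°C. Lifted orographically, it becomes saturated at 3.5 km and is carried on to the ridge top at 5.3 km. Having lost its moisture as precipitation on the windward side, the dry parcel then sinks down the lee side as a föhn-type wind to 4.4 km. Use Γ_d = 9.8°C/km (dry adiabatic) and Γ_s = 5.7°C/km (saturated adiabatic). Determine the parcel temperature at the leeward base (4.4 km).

1300 → 3500 m (dry, 9.8°C/km): ΔT = -9.8 × 2.2 = -21.56°C → T = 12.24°C
3500 → 5300 m (saturated, 5.7°C/km): ΔT = -5.7 × 1.8 = -10.26°C → T = 1.98°C
5300 → 4400 m (dry descent, 9.8°C/km): ΔT = +9.8 × 0.9 = +8.82°C → T = 10.8°C

10.8°C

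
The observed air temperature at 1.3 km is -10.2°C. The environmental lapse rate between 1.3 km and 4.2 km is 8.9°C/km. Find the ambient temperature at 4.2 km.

-36.01°C

From 1300 m to 4200 m (environmental): cools by 8.9 × 2.9 = 25.81°C, giving -36.01°C.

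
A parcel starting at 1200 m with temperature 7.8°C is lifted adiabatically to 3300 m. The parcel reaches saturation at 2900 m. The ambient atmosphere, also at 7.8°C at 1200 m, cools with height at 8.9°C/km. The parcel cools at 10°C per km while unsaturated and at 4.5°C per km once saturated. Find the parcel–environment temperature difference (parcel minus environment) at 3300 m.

-0.11°C (parcel cooler than environment)

Parcel:
  Dry to 2900 m: -10 × 1.7 km = -17°C, so T = -9.2°C.
  Saturated to 3300 m: -4.5 × 0.4 km = -1.8°C, so T = -11°C.
Environment:
  Environment to 3300 m: -8.9 × 2.1 km = -18.69°C, so T = -10.89°C.
T_parcel − T_env = -11 − (-10.89) = -0.11°C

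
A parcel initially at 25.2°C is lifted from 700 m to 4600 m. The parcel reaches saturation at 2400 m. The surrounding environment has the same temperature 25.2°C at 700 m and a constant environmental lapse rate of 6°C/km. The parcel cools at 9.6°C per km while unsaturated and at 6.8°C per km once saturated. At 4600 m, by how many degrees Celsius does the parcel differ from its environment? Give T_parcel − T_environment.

-7.88°C (parcel cooler than environment)

Parcel:
  700 → 2400 m (dry, 9.6°C/km): ΔT = -9.6 × 1.7 = -16.32°C → T = 8.88°C
  2400 → 4600 m (saturated, 6.8°C/km): ΔT = -6.8 × 2.2 = -14.96°C → T = -6.08°C
Environment:
  700 → 4600 m (environment, 6°C/km): ΔT = -6 × 3.9 = -23.4°C → T = 1.8°C
T_parcel − T_env = -6.08 − 1.8 = -7.88°C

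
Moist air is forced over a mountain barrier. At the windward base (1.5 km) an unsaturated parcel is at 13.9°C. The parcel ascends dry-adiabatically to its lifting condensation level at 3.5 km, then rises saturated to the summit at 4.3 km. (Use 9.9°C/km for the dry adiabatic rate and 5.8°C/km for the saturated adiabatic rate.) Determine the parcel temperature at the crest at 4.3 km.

Dry to 3500 m: -9.9 × 2 km = -19.8°C, so T = -5.9°C.
Saturated to 4300 m: -5.8 × 0.8 km = -4.64°C, so T = -10.54°C.

-10.54°C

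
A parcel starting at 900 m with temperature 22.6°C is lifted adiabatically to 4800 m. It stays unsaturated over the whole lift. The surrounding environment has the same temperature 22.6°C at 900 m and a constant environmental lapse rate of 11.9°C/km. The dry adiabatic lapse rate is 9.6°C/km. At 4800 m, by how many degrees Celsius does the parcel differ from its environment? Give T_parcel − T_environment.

+8.97°C (parcel warmer than environment)

Parcel:
  900–4800 m, dry: Δz = 3.9 km ⇒ ΔT = -37.44°C; T = -14.84°C
Environment:
  900–4800 m, environment: Δz = 3.9 km ⇒ ΔT = -46.41°C; T = -23.81°C
T_parcel − T_env = -14.84 − (-23.81) = +8.97°C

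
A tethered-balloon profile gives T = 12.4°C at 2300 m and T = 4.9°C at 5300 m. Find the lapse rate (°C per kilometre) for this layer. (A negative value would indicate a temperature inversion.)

2.5°C/km

Γ = −ΔT/Δz = (12.4 − 4.9) / (5300 − 2300) m
  = 7.5°C / 3 km = 2.5°C/km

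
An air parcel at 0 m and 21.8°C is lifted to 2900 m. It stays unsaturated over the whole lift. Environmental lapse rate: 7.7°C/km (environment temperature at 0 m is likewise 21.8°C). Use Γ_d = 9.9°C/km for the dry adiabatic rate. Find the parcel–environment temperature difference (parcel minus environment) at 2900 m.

Parcel:
  0–2900 m, dry: Δz = 2.9 km ⇒ ΔT = -28.71°C; T = -6.91°C
Environment:
  0–2900 m, environment: Δz = 2.9 km ⇒ ΔT = -22.33°C; T = -0.53°C
T_parcel − T_env = -6.91 − (-0.53) = -6.38°C

-6.38°C (parcel cooler than environment)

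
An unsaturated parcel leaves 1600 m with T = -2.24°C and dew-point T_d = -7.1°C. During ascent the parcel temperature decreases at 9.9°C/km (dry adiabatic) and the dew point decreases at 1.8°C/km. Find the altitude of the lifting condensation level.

2200 m

T and T_d converge at 9.9 − 1.8 = 8.1°C per km
Height above start = (-2.24 − (-7.1)) / 8.1 = 0.6 km
LCL altitude = 1600 m + 600 m = 2200 m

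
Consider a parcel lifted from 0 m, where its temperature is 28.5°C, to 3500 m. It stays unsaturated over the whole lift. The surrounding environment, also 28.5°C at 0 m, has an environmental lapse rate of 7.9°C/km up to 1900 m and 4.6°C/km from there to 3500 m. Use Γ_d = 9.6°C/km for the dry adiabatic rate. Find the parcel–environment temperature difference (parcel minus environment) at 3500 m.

Parcel:
  From 0 m to 3500 m (dry): cools by 9.6 × 3.5 = 33.6°C, giving -5.1°C.
Environment:
  From 0 m to 1900 m (environment, lower layer): cools by 7.9 × 1.9 = 15.01°C, giving 13.49°C.
  From 1900 m to 3500 m (environment, upper layer): cools by 4.6 × 1.6 = 7.36°C, giving 6.13°C.
T_parcel − T_env = -5.1 − 6.13 = -11.23°C

-11.23°C (parcel cooler than environment)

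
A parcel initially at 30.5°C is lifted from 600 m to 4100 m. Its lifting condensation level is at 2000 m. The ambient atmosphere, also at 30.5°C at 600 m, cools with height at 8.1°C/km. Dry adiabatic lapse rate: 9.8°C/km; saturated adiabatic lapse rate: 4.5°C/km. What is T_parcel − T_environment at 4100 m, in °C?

Parcel:
  Dry to 2000 m: -9.8 × 1.4 km = -13.72°C, so T = 16.78°C.
  Saturated to 4100 m: -4.5 × 2.1 km = -9.45°C, so T = 7.33°C.
Environment:
  Environment to 4100 m: -8.1 × 3.5 km = -28.35°C, so T = 2.15°C.
T_parcel − T_env = 7.33 − 2.15 = +5.18°C

+5.18°C (parcel warmer than environment)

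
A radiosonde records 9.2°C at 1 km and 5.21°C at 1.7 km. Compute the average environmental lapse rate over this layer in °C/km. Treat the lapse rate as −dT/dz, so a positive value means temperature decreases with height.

Γ = −ΔT/Δz = (9.2 − 5.21) / (1700 − 1000) m
  = 3.99°C / 0.7 km = 5.7°C/km

5.7°C/km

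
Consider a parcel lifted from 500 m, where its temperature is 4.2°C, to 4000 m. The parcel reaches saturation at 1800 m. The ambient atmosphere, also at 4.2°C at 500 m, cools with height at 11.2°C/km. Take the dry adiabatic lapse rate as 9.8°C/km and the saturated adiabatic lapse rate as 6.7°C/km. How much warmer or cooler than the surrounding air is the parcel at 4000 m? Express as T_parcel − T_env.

+11.72°C (parcel warmer than environment)

Parcel:
  Dry to 1800 m: -9.8 × 1.3 km = -12.74°C, so T = -8.54°C.
  Saturated to 4000 m: -6.7 × 2.2 km = -14.74°C, so T = -23.28°C.
Environment:
  Environment to 4000 m: -11.2 × 3.5 km = -39.2°C, so T = -35°C.
T_parcel − T_env = -23.28 − (-35) = +11.72°C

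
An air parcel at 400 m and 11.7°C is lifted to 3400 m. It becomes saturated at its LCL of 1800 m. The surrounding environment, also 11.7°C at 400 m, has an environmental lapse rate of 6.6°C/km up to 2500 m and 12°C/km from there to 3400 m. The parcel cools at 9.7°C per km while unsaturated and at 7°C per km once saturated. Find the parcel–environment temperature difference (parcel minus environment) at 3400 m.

-0.12°C (parcel cooler than environment)

Parcel:
  400–1800 m, dry: Δz = 1.4 km ⇒ ΔT = -13.58°C; T = -1.88°C
  1800–3400 m, saturated: Δz = 1.6 km ⇒ ΔT = -11.2°C; T = -13.08°C
Environment:
  400–2500 m, environment, lower layer: Δz = 2.1 km ⇒ ΔT = -13.86°C; T = -2.16°C
  2500–3400 m, environment, upper layer: Δz = 0.9 km ⇒ ΔT = -10.8°C; T = -12.96°C
T_parcel − T_env = -13.08 − (-12.96) = -0.12°C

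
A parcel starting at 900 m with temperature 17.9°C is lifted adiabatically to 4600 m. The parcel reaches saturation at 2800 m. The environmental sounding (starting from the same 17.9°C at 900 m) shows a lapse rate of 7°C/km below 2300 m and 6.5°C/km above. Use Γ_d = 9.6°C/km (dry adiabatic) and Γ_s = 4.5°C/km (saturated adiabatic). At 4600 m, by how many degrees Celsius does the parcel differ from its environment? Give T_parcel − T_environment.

-1.59°C (parcel cooler than environment)

Parcel:
  Dry to 2800 m: -9.6 × 1.9 km = -18.24°C, so T = -0.34°C.
  Saturated to 4600 m: -4.5 × 1.8 km = -8.1°C, so T = -8.44°C.
Environment:
  Environment, lower layer to 2300 m: -7 × 1.4 km = -9.8°C, so T = 8.1°C.
  Environment, upper layer to 4600 m: -6.5 × 2.3 km = -14.95°C, so T = -6.85°C.
T_parcel − T_env = -8.44 − (-6.85) = -1.59°C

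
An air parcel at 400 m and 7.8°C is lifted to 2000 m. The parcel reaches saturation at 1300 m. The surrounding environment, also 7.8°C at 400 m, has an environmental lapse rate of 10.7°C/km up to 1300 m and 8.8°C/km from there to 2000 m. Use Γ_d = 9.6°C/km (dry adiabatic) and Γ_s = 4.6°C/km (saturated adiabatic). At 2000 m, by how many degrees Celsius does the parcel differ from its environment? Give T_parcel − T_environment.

+3.93°C (parcel warmer than environment)

Parcel:
  Dry to 1300 m: -9.6 × 0.9 km = -8.64°C, so T = -0.84°C.
  Saturated to 2000 m: -4.6 × 0.7 km = -3.22°C, so T = -4.06°C.
Environment:
  Environment, lower layer to 1300 m: -10.7 × 0.9 km = -9.63°C, so T = -1.83°C.
  Environment, upper layer to 2000 m: -8.8 × 0.7 km = -6.16°C, so T = -7.99°C.
T_parcel − T_env = -4.06 − (-7.99) = +3.93°C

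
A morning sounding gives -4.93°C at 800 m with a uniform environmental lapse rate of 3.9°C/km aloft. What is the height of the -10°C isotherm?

Height above start = (-4.93 − (-10)) / 3.9 = 1.3 km
Altitude = 800 m + 1300 m = 2100 m

2100 m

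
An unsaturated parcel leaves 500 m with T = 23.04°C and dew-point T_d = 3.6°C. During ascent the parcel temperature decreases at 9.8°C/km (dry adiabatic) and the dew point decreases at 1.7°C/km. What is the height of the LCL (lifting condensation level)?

2900 m

T and T_d converge at 9.8 − 1.7 = 8.1°C per km
Height above start = (23.04 − 3.6) / 8.1 = 2.4 km
LCL altitude = 500 m + 2400 m = 2900 m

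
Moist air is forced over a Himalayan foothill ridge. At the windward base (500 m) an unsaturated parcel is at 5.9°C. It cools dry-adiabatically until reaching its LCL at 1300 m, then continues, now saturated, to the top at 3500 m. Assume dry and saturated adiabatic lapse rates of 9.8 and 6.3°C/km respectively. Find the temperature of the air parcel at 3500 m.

500 → 1300 m (dry, 9.8°C/km): ΔT = -9.8 × 0.8 = -7.84°C → T = -1.94°C
1300 → 3500 m (saturated, 6.3°C/km): ΔT = -6.3 × 2.2 = -13.86°C → T = -15.8°C

-15.8°C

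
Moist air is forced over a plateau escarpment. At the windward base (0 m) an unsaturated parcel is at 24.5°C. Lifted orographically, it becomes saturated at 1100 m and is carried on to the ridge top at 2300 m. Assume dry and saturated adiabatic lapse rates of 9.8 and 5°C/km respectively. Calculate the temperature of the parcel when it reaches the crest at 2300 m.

0 → 1100 m (dry, 9.8°C/km): ΔT = -9.8 × 1.1 = -10.78°C → T = 13.72°C
1100 → 2300 m (saturated, 5°C/km): ΔT = -5 × 1.2 = -6°C → T = 7.72°C

7.72°C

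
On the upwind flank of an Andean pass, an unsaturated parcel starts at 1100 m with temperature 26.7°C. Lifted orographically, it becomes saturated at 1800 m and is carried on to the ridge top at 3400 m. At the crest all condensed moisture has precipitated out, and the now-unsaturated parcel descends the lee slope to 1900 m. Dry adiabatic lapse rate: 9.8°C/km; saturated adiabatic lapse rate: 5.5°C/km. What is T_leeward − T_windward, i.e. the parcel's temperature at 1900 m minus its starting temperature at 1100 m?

-0.96°C

From 1100 m to 1800 m (dry): cools by 9.8 × 0.7 = 6.86°C, giving 19.84°C.
From 1800 m to 3400 m (saturated): cools by 5.5 × 1.6 = 8.8°C, giving 11.04°C.
From 3400 m to 1900 m (dry descent): warms by 9.8 × 1.5 = 14.7°C, giving 25.74°C.
Net change vs windward start: 25.74 − 26.7 = -0.96°C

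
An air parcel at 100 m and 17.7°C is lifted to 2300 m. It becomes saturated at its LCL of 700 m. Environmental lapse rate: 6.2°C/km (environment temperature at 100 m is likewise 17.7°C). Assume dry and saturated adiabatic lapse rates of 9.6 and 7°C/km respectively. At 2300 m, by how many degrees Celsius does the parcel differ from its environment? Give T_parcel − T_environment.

Parcel:
  From 100 m to 700 m (dry): cools by 9.6 × 0.6 = 5.76°C, giving 11.94°C.
  From 700 m to 2300 m (saturated): cools by 7 × 1.6 = 11.2°C, giving 0.74°C.
Environment:
  From 100 m to 2300 m (environment): cools by 6.2 × 2.2 = 13.64°C, giving 4.06°C.
T_parcel − T_env = 0.74 − 4.06 = -3.32°C

-3.32°C (parcel cooler than environment)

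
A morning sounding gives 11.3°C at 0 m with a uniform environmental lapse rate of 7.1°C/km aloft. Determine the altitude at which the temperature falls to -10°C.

3000 m

Height above start = (11.3 − (-10)) / 7.1 = 3 km
Altitude = 0 m + 3000 m = 3000 m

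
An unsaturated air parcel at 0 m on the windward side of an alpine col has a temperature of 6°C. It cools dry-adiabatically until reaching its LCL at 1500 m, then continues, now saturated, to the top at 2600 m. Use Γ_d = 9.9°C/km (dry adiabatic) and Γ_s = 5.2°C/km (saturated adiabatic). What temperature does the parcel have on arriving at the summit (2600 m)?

0 → 1500 m (dry, 9.9°C/km): ΔT = -9.9 × 1.5 = -14.85°C → T = -8.85°C
1500 → 2600 m (saturated, 5.2°C/km): ΔT = -5.2 × 1.1 = -5.72°C → T = -14.57°C

-14.57°C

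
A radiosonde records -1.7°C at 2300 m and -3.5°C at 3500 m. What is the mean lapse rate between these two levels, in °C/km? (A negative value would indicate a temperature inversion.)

Γ = −ΔT/Δz = (-1.7 − (-3.5)) / (3500 − 2300) m
  = 1.8°C / 1.2 km = 1.5°C/km

1.5°C/km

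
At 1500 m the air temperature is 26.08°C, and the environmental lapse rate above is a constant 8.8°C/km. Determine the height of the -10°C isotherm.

Height above start = (26.08 − (-10)) / 8.8 = 4.1 km
Altitude = 1500 m + 4100 m = 5600 m

5600 m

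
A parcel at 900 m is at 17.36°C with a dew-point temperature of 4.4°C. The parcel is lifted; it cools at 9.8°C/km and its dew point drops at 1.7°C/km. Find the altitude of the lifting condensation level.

2500 m

T and T_d converge at 9.8 − 1.7 = 8.1°C per km
Height above start = (17.36 − 4.4) / 8.1 = 1.6 km
LCL altitude = 900 m + 1600 m = 2500 m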